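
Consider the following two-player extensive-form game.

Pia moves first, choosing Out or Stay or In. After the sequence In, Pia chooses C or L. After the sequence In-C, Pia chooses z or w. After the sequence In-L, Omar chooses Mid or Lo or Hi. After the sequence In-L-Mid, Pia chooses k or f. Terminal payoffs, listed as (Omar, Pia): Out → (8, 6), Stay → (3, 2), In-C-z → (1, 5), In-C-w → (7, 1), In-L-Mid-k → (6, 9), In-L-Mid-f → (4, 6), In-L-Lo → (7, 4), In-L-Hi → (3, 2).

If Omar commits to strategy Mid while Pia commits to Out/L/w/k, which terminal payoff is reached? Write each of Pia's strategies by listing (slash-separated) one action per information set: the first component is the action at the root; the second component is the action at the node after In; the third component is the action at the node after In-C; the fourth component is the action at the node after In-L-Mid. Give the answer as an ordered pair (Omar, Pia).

(8, 6)

Trace the play path from the root:
  Pia plays Out
→ terminal payoff (8, 6).
(Omar's choice at the node after In-L is never reached on this path, so it doesn't affect the outcome.)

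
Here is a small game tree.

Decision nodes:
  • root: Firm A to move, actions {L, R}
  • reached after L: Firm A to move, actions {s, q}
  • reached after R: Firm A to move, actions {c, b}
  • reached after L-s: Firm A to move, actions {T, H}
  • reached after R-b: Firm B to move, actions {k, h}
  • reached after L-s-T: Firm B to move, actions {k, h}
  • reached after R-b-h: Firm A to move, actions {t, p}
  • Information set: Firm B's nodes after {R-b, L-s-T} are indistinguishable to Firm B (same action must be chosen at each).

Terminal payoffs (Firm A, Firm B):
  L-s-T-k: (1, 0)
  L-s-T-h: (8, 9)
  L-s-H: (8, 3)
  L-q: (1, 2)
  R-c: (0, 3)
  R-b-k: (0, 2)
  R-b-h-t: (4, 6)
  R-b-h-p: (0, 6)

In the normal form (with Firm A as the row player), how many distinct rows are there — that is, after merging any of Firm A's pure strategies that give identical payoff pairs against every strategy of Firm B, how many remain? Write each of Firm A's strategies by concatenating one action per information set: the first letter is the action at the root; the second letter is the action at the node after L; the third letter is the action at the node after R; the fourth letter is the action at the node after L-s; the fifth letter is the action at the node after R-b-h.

6

Firm A has 32 pure strategies: LscTt, LscTp, LscHt, LscHp, LsbTt, LsbTp, LsbHt, LsbHp, LqcTt, LqcTp, LqcHt, LqcHp, LqbTt, LqbTp, LqbHt, LqbHp, RscTt, RscTp, RscHt, RscHp, RsbTt, RsbTp, RsbHt, RsbHp, RqcTt, RqcTp, RqcHt, RqcHp, RqbTt, RqbTp, RqbHt, RqbHp. Columns: k, h.
{LscTt, LscTp, LsbTt, LsbTp} → row (1,0) (8,9)
{LscHt, LscHp, LsbHt, LsbHp} → row (8,3) (8,3)
{LqcTt, LqcTp, LqcHt, LqcHp, LqbTt, LqbTp, LqbHt, LqbHp} → row (1,2) (1,2)
{RscTt, RscTp, RscHt, RscHp, RqcTt, RqcTp, RqcHt, RqcHp} → row (0,3) (0,3)
{RsbTt, RsbHt, RqbTt, RqbHt} → row (0,2) (4,6)
{RsbTp, RsbHp, RqbTp, RqbHp} → row (0,2) (0,6)
That's 6 distinct rows out of 32 strategies.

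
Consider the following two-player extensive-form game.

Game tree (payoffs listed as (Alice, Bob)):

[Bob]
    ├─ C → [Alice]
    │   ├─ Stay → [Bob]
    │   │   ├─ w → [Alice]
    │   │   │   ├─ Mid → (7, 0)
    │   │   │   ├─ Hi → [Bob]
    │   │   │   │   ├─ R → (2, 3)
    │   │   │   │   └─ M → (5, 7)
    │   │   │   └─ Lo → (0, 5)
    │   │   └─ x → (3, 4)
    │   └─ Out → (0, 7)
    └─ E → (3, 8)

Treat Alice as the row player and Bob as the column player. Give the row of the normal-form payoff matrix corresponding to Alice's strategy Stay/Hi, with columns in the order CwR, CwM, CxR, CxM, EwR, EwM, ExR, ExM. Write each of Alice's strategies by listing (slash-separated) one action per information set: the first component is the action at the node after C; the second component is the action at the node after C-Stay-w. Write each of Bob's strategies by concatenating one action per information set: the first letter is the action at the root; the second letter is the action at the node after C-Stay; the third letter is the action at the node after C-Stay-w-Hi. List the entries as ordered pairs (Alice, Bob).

(2,3) (5,7) (3,4) (3,4) (3,8) (3,8) (3,8) (3,8)

vs CwR: Bob plays C → Alice plays Stay at [C] → Bob plays w at [C-Stay] → Alice plays Hi at [C-Stay-w] → Bob plays R at [C-Stay-w-Hi] → (2, 3)
vs CwM: Bob plays C → Alice plays Stay at [C] → Bob plays w at [C-Stay] → Alice plays Hi at [C-Stay-w] → Bob plays M at [C-Stay-w-Hi] → (5, 7)
vs CxR: Bob plays C → Alice plays Stay at [C] → Bob plays x at [C-Stay] → (3, 4)
vs CxM: Bob plays C → Alice plays Stay at [C] → Bob plays x at [C-Stay] → (3, 4)
vs EwR: Bob plays E → (3, 8)
vs EwM: Bob plays E → (3, 8)
vs ExR: Bob plays E → (3, 8)
vs ExM: Bob plays E → (3, 8)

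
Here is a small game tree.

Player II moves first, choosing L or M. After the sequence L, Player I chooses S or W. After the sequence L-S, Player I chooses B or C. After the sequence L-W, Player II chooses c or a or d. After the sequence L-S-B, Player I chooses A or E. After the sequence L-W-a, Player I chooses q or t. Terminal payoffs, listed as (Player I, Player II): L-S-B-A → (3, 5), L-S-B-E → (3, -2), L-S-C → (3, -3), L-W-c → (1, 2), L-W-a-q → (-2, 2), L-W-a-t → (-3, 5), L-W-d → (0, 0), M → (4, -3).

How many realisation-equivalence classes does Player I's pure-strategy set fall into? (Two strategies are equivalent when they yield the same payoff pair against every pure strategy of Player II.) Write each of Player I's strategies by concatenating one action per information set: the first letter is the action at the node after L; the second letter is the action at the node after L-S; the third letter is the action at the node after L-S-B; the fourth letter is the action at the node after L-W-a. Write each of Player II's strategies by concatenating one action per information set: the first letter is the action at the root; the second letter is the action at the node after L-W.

Player I has 16 pure strategies: SBAq, SBAt, SBEq, SBEt, SCAq, SCAt, SCEq, SCEt, WBAq, WBAt, WBEq, WBEt, WCAq, WCAt, WCEq, WCEt. Columns: Lc, La, Ld, Mc, Ma, Md.
{SBAq, SBAt} → row (3,5) (3,5) (3,5) (4,-3) (4,-3) (4,-3)
{SBEq, SBEt} → row (3,-2) (3,-2) (3,-2) (4,-3) (4,-3) (4,-3)
{SCAq, SCAt, SCEq, SCEt} → row (3,-3) (3,-3) (3,-3) (4,-3) (4,-3) (4,-3)
{WBAq, WBEq, WCAq, WCEq} → row (1,2) (-2,2) (0,0) (4,-3) (4,-3) (4,-3)
{WBAt, WBEt, WCAt, WCEt} → row (1,2) (-3,5) (0,0) (4,-3) (4,-3) (4,-3)
That's 5 distinct rows out of 16 strategies.

5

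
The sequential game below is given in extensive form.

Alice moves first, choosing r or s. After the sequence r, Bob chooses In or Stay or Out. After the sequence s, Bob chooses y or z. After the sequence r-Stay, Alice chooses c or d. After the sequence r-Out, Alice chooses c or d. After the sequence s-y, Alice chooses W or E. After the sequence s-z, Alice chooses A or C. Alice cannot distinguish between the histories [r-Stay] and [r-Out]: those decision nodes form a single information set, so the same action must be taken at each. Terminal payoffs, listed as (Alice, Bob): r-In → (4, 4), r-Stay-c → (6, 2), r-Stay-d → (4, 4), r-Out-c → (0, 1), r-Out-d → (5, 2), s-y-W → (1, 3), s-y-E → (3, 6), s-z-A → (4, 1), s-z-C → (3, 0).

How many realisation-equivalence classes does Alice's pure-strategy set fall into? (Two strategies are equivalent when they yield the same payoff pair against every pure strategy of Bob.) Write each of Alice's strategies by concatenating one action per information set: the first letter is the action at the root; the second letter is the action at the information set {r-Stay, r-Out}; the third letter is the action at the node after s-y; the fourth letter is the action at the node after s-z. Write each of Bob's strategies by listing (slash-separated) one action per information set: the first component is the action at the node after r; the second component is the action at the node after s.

6

Alice has 16 pure strategies: rcWA, rcWC, rcEA, rcEC, rdWA, rdWC, rdEA, rdEC, scWA, scWC, scEA, scEC, sdWA, sdWC, sdEA, sdEC. Columns: In/y, In/z, Stay/y, Stay/z, Out/y, Out/z.
{rcWA, rcWC, rcEA, rcEC} → row (4,4) (4,4) (6,2) (6,2) (0,1) (0,1)
{rdWA, rdWC, rdEA, rdEC} → row (4,4) (4,4) (4,4) (4,4) (5,2) (5,2)
{scWA, sdWA} → row (1,3) (4,1) (1,3) (4,1) (1,3) (4,1)
{scWC, sdWC} → row (1,3) (3,0) (1,3) (3,0) (1,3) (3,0)
{scEA, sdEA} → row (3,6) (4,1) (3,6) (4,1) (3,6) (4,1)
{scEC, sdEC} → row (3,6) (3,0) (3,6) (3,0) (3,6) (3,0)
That's 6 distinct rows out of 16 strategies.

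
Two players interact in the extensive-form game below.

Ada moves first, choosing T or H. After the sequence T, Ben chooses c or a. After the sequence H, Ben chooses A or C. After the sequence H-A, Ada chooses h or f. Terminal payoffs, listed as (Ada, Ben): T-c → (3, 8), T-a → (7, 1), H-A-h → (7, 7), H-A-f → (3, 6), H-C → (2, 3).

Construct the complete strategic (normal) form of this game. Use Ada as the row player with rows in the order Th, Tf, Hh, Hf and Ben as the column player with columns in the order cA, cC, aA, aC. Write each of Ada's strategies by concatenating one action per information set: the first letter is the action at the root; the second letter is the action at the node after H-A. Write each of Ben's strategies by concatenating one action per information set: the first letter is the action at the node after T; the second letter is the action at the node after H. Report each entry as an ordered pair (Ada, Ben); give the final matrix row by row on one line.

Th: (3,8) (3,8) (7,1) (7,1) | Tf: (3,8) (3,8) (7,1) (7,1) | Hh: (7,7) (2,3) (7,7) (2,3) | Hf: (3,6) (2,3) (3,6) (2,3)

Row Th: cA→(3,8), cC→(3,8), aA→(7,1), aC→(7,1)
Row Tf: cA→(3,8), cC→(3,8), aA→(7,1), aC→(7,1)
Row Hh: cA→(7,7), cC→(2,3), aA→(7,7), aC→(2,3)
Row Hf: cA→(3,6), cC→(2,3), aA→(3,6), aC→(2,3)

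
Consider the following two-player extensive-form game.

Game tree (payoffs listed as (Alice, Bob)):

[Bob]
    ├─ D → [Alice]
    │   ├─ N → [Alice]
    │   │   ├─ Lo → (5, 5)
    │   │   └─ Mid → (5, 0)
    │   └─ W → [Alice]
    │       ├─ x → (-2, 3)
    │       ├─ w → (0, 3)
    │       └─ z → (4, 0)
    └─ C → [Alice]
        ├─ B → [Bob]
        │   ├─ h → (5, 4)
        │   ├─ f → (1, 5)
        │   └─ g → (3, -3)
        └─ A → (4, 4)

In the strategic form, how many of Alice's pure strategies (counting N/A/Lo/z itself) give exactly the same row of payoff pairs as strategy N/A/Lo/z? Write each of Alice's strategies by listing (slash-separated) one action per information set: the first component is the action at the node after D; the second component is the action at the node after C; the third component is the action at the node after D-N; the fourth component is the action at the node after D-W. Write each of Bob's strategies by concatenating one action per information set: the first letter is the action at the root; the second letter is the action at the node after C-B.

Row for N/A/Lo/z (columns Dh, Df, Dg, Ch, Cf, Cg): (5,5) (5,5) (5,5) (4,4) (4,4) (4,4).
Under N/A/Lo/z, Alice's choice at the node after D-W can never be reached regardless of what Bob does, so varying those choices leaves every outcome unchanged.
Holding the reachable choices fixed and varying the unreachable one freely already gives 3 equivalent strategies.
No other strategy reproduces this row, so those 3 are the full class: N/A/Lo/x, N/A/Lo/w, N/A/Lo/z.

3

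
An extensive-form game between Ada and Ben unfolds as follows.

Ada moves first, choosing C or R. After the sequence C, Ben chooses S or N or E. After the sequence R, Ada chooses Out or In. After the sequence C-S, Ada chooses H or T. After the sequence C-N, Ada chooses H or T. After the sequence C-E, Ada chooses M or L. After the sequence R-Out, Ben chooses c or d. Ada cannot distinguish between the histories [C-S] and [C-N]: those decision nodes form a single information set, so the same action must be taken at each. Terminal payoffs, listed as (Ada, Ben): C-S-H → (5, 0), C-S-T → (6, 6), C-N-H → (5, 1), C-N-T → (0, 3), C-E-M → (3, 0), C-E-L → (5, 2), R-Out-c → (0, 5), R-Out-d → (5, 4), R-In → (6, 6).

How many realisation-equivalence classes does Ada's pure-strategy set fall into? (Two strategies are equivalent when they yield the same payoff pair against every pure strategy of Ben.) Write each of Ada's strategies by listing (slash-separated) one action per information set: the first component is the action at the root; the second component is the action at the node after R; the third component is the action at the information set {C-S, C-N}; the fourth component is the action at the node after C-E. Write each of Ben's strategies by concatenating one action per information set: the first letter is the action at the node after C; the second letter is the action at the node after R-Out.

Ada has 16 pure strategies: C/Out/H/M, C/Out/H/L, C/Out/T/M, C/Out/T/L, C/In/H/M, C/In/H/L, C/In/T/M, C/In/T/L, R/Out/H/M, R/Out/H/L, R/Out/T/M, R/Out/T/L, R/In/H/M, R/In/H/L, R/In/T/M, R/In/T/L. Columns: Sc, Sd, Nc, Nd, Ec, Ed.
{C/Out/H/M, C/In/H/M} → row (5,0) (5,0) (5,1) (5,1) (3,0) (3,0)
{C/Out/H/L, C/In/H/L} → row (5,0) (5,0) (5,1) (5,1) (5,2) (5,2)
{C/Out/T/M, C/In/T/M} → row (6,6) (6,6) (0,3) (0,3) (3,0) (3,0)
{C/Out/T/L, C/In/T/L} → row (6,6) (6,6) (0,3) (0,3) (5,2) (5,2)
{R/Out/H/M, R/Out/H/L, R/Out/T/M, R/Out/T/L} → row (0,5) (5,4) (0,5) (5,4) (0,5) (5,4)
{R/In/H/M, R/In/H/L, R/In/T/M, R/In/T/L} → row (6,6) (6,6) (6,6) (6,6) (6,6) (6,6)
That's 6 distinct rows out of 16 strategies.

6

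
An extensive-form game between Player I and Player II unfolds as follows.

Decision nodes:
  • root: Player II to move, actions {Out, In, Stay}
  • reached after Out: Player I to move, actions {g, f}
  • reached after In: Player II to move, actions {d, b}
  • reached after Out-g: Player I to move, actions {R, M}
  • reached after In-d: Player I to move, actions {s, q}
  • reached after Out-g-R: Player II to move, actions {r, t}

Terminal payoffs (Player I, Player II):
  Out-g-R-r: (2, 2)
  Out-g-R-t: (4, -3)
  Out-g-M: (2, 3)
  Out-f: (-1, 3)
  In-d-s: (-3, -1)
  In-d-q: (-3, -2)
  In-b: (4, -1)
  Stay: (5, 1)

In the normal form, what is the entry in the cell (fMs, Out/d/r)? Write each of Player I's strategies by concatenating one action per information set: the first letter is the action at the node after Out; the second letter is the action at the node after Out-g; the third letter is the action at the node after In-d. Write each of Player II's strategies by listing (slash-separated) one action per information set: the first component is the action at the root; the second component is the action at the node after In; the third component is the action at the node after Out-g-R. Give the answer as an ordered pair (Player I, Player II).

Trace the play path from the root:
  Player II plays Out
  Player I plays f at [Out]
→ terminal payoff (-1, 3).
(Player I's choice at the node after Out-g is never reached on this path, so it doesn't affect the outcome.)

(-1, 3)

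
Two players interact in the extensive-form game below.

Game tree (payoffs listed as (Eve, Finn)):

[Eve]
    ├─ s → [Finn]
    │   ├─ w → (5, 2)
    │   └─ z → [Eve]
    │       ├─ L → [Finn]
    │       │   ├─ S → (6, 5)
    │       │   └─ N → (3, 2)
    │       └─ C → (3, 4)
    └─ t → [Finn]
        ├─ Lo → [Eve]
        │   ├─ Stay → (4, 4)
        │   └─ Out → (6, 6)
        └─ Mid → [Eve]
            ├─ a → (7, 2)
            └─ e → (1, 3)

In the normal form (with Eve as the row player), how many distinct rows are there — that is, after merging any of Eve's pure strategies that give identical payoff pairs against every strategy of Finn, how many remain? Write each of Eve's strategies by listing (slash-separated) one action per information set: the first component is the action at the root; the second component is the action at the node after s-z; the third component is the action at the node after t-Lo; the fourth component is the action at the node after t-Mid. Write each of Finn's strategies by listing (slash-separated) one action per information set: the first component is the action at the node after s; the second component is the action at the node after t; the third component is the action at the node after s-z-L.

Eve has 16 pure strategies: s/L/Stay/a, s/L/Stay/e, s/L/Out/a, s/L/Out/e, s/C/Stay/a, s/C/Stay/e, s/C/Out/a, s/C/Out/e, t/L/Stay/a, t/L/Stay/e, t/L/Out/a, t/L/Out/e, t/C/Stay/a, t/C/Stay/e, t/C/Out/a, t/C/Out/e. Columns: w/Lo/S, w/Lo/N, w/Mid/S, w/Mid/N, z/Lo/S, z/Lo/N, z/Mid/S, z/Mid/N.
{s/L/Stay/a, s/L/Stay/e, s/L/Out/a, s/L/Out/e} → row (5,2) (5,2) (5,2) (5,2) (6,5) (3,2) (6,5) (3,2)
{s/C/Stay/a, s/C/Stay/e, s/C/Out/a, s/C/Out/e} → row (5,2) (5,2) (5,2) (5,2) (3,4) (3,4) (3,4) (3,4)
{t/L/Stay/a, t/C/Stay/a} → row (4,4) (4,4) (7,2) (7,2) (4,4) (4,4) (7,2) (7,2)
{t/L/Stay/e, t/C/Stay/e} → row (4,4) (4,4) (1,3) (1,3) (4,4) (4,4) (1,3) (1,3)
{t/L/Out/a, t/C/Out/a} → row (6,6) (6,6) (7,2) (7,2) (6,6) (6,6) (7,2) (7,2)
{t/L/Out/e, t/C/Out/e} → row (6,6) (6,6) (1,3) (1,3) (6,6) (6,6) (1,3) (1,3)
That's 6 distinct rows out of 16 strategies.

6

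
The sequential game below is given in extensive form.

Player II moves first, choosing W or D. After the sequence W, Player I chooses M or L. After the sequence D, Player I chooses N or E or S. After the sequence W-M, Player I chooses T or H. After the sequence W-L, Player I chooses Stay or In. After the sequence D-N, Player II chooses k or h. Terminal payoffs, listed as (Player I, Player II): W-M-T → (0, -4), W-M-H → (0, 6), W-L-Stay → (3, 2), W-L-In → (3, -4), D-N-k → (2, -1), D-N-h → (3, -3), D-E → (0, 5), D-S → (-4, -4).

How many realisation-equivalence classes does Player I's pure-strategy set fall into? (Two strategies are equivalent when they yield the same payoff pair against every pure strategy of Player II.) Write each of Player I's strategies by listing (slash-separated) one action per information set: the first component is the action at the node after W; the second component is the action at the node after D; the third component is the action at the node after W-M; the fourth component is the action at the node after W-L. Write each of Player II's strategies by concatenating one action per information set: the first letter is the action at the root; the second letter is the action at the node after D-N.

Player I has 24 pure strategies: M/N/T/Stay, M/N/T/In, M/N/H/Stay, M/N/H/In, M/E/T/Stay, M/E/T/In, M/E/H/Stay, M/E/H/In, M/S/T/Stay, M/S/T/In, M/S/H/Stay, M/S/H/In, L/N/T/Stay, L/N/T/In, L/N/H/Stay, L/N/H/In, L/E/T/Stay, L/E/T/In, L/E/H/Stay, L/E/H/In, L/S/T/Stay, L/S/T/In, L/S/H/Stay, L/S/H/In. Columns: Wk, Wh, Dk, Dh.
{M/N/T/Stay, M/N/T/In} → row (0,-4) (0,-4) (2,-1) (3,-3)
{M/N/H/Stay, M/N/H/In} → row (0,6) (0,6) (2,-1) (3,-3)
{M/E/T/Stay, M/E/T/In} → row (0,-4) (0,-4) (0,5) (0,5)
{M/E/H/Stay, M/E/H/In} → row (0,6) (0,6) (0,5) (0,5)
{M/S/T/Stay, M/S/T/In} → row (0,-4) (0,-4) (-4,-4) (-4,-4)
{M/S/H/Stay, M/S/H/In} → row (0,6) (0,6) (-4,-4) (-4,-4)
{L/N/T/Stay, L/N/H/Stay} → row (3,2) (3,2) (2,-1) (3,-3)
{L/N/T/In, L/N/H/In} → row (3,-4) (3,-4) (2,-1) (3,-3)
{L/E/T/Stay, L/E/H/Stay} → row (3,2) (3,2) (0,5) (0,5)
{L/E/T/In, L/E/H/In} → row (3,-4) (3,-4) (0,5) (0,5)
{L/S/T/Stay, L/S/H/Stay} → row (3,2) (3,2) (-4,-4) (-4,-4)
{L/S/T/In, L/S/H/In} → row (3,-4) (3,-4) (-4,-4) (-4,-4)
That's 12 distinct rows out of 24 strategies.

12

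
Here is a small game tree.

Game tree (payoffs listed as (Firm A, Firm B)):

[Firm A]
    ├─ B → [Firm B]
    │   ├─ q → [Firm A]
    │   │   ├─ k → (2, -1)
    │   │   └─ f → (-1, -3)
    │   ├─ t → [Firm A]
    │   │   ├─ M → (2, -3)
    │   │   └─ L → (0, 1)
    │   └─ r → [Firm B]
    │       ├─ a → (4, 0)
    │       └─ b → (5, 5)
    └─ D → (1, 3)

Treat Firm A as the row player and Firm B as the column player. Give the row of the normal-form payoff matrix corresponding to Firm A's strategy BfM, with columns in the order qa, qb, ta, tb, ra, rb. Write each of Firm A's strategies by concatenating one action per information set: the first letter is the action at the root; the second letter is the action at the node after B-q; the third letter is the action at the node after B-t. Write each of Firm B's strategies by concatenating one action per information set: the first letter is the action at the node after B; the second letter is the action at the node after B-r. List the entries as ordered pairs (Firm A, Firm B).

vs qa: Firm A plays B → Firm B plays q at [B] → Firm A plays f at [B-q] → (-1, -3)
vs qb: Firm A plays B → Firm B plays q at [B] → Firm A plays f at [B-q] → (-1, -3)
vs ta: Firm A plays B → Firm B plays t at [B] → Firm A plays M at [B-t] → (2, -3)
vs tb: Firm A plays B → Firm B plays t at [B] → Firm A plays M at [B-t] → (2, -3)
vs ra: Firm A plays B → Firm B plays r at [B] → Firm B plays a at [B-r] → (4, 0)
vs rb: Firm A plays B → Firm B plays r at [B] → Firm B plays b at [B-r] → (5, 5)

(-1,-3) (-1,-3) (2,-3) (2,-3) (4,0) (5,5)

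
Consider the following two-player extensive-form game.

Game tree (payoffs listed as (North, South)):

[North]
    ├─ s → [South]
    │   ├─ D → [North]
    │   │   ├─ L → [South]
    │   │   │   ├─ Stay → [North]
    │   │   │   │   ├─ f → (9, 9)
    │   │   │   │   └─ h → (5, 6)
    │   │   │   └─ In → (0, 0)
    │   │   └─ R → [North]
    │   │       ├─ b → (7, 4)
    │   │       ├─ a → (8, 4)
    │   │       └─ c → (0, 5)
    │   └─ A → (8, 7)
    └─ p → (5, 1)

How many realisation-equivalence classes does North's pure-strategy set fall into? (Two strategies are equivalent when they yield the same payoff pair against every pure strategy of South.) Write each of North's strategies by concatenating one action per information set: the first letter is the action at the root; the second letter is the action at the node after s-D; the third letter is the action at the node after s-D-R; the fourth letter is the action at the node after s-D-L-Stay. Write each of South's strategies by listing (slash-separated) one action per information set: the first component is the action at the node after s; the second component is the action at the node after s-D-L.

6

North has 24 pure strategies: sLbf, sLbh, sLaf, sLah, sLcf, sLch, sRbf, sRbh, sRaf, sRah, sRcf, sRch, pLbf, pLbh, pLaf, pLah, pLcf, pLch, pRbf, pRbh, pRaf, pRah, pRcf, pRch. Columns: D/Stay, D/In, A/Stay, A/In.
{sLbf, sLaf, sLcf} → row (9,9) (0,0) (8,7) (8,7)
{sLbh, sLah, sLch} → row (5,6) (0,0) (8,7) (8,7)
{sRbf, sRbh} → row (7,4) (7,4) (8,7) (8,7)
{sRaf, sRah} → row (8,4) (8,4) (8,7) (8,7)
{sRcf, sRch} → row (0,5) (0,5) (8,7) (8,7)
{pLbf, pLbh, pLaf, pLah, pLcf, pLch, pRbf, pRbh, pRaf, pRah, pRcf, pRch} → row (5,1) (5,1) (5,1) (5,1)
That's 6 distinct rows out of 24 strategies.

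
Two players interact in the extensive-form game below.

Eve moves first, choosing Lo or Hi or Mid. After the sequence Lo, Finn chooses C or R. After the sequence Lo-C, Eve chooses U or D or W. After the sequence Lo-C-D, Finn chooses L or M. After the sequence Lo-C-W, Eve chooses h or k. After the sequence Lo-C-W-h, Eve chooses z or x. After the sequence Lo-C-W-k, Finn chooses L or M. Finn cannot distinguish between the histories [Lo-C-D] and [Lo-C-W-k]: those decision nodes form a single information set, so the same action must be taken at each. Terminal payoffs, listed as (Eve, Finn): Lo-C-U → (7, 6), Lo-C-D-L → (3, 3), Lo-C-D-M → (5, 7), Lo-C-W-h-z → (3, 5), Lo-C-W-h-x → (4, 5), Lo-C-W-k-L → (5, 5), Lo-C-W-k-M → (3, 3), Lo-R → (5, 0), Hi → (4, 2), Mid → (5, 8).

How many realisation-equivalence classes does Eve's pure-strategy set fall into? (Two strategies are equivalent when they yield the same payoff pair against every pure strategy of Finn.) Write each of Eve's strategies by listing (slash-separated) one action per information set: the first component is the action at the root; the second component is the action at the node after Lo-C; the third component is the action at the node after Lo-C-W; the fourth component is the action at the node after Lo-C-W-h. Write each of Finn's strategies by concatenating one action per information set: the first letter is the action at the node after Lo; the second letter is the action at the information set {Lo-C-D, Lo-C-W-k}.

7

Eve has 36 pure strategies: Lo/U/h/z, Lo/U/h/x, Lo/U/k/z, Lo/U/k/x, Lo/D/h/z, Lo/D/h/x, Lo/D/k/z, Lo/D/k/x, Lo/W/h/z, Lo/W/h/x, Lo/W/k/z, Lo/W/k/x, Hi/U/h/z, Hi/U/h/x, Hi/U/k/z, Hi/U/k/x, Hi/D/h/z, Hi/D/h/x, Hi/D/k/z, Hi/D/k/x, Hi/W/h/z, Hi/W/h/x, Hi/W/k/z, Hi/W/k/x, Mid/U/h/z, Mid/U/h/x, Mid/U/k/z, Mid/U/k/x, Mid/D/h/z, Mid/D/h/x, Mid/D/k/z, Mid/D/k/x, Mid/W/h/z, Mid/W/h/x, Mid/W/k/z, Mid/W/k/x. Columns: CL, CM, RL, RM.
{Lo/U/h/z, Lo/U/h/x, Lo/U/k/z, Lo/U/k/x} → row (7,6) (7,6) (5,0) (5,0)
{Lo/D/h/z, Lo/D/h/x, Lo/D/k/z, Lo/D/k/x} → row (3,3) (5,7) (5,0) (5,0)
{Lo/W/h/z} → row (3,5) (3,5) (5,0) (5,0)
{Lo/W/h/x} → row (4,5) (4,5) (5,0) (5,0)
{Lo/W/k/z, Lo/W/k/x} → row (5,5) (3,3) (5,0) (5,0)
{Hi/U/h/z, Hi/U/h/x, Hi/U/k/z, Hi/U/k/x, Hi/D/h/z, Hi/D/h/x, Hi/D/k/z, Hi/D/k/x, Hi/W/h/z, Hi/W/h/x, Hi/W/k/z, Hi/W/k/x} → row (4,2) (4,2) (4,2) (4,2)
{Mid/U/h/z, Mid/U/h/x, Mid/U/k/z, Mid/U/k/x, Mid/D/h/z, Mid/D/h/x, Mid/D/k/z, Mid/D/k/x, Mid/W/h/z, Mid/W/h/x, Mid/W/k/z, Mid/W/k/x} → row (5,8) (5,8) (5,8) (5,8)
That's 7 distinct rows out of 36 strategies.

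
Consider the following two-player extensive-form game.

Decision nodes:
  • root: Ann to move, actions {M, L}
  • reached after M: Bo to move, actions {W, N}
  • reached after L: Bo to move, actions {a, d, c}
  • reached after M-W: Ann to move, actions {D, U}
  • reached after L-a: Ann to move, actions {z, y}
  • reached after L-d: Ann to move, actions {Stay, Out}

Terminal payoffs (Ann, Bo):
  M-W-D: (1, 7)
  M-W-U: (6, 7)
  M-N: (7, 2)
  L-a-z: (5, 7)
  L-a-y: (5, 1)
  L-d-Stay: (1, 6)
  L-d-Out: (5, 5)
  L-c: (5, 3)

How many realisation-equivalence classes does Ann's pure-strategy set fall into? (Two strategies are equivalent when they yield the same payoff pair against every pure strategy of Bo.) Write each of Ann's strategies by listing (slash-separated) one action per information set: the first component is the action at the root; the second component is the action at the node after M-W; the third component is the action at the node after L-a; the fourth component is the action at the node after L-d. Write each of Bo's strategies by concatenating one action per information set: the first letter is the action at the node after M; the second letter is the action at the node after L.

6

Ann has 16 pure strategies: M/D/z/Stay, M/D/z/Out, M/D/y/Stay, M/D/y/Out, M/U/z/Stay, M/U/z/Out, M/U/y/Stay, M/U/y/Out, L/D/z/Stay, L/D/z/Out, L/D/y/Stay, L/D/y/Out, L/U/z/Stay, L/U/z/Out, L/U/y/Stay, L/U/y/Out. Columns: Wa, Wd, Wc, Na, Nd, Nc.
{M/D/z/Stay, M/D/z/Out, M/D/y/Stay, M/D/y/Out} → row (1,7) (1,7) (1,7) (7,2) (7,2) (7,2)
{M/U/z/Stay, M/U/z/Out, M/U/y/Stay, M/U/y/Out} → row (6,7) (6,7) (6,7) (7,2) (7,2) (7,2)
{L/D/z/Stay, L/U/z/Stay} → row (5,7) (1,6) (5,3) (5,7) (1,6) (5,3)
{L/D/z/Out, L/U/z/Out} → row (5,7) (5,5) (5,3) (5,7) (5,5) (5,3)
{L/D/y/Stay, L/U/y/Stay} → row (5,1) (1,6) (5,3) (5,1) (1,6) (5,3)
{L/D/y/Out, L/U/y/Out} → row (5,1) (5,5) (5,3) (5,1) (5,5) (5,3)
That's 6 distinct rows out of 16 strategies.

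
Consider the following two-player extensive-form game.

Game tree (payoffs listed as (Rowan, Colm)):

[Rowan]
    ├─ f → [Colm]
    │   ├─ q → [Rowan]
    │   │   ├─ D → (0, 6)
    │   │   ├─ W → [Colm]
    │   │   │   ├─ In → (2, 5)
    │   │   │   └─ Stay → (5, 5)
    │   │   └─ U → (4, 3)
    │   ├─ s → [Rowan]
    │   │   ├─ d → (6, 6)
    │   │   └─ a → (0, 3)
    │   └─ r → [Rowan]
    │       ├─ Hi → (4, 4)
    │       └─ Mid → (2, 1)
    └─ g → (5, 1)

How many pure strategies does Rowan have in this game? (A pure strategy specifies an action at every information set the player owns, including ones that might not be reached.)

Rowan owns the root with actions {f, g} — two choices.
Rowan owns the node after f-q with actions {D, W, U} — three choices.
Rowan owns the node after f-s with actions {d, a} — two choices.
Rowan owns the node after f-r with actions {Hi, Mid} — two choices.
A pure strategy fixes one action at each information set independently, so the count is the product 2 × 3 × 2 × 2 = 24.
(For reference, Colm has 6 pure strategies, giving a 24×6 normal-form matrix.)

24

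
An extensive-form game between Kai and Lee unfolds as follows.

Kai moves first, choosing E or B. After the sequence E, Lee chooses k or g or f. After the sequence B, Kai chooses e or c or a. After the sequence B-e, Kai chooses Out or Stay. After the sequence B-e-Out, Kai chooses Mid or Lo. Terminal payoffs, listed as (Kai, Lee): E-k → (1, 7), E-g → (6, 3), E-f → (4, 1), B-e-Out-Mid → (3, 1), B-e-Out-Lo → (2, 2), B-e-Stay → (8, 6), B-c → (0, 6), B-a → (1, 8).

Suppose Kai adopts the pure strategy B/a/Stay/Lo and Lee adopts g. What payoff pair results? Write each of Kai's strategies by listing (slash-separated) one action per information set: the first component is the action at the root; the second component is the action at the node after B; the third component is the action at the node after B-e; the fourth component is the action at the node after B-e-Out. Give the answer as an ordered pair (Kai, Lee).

(1, 8)

Trace the play path from the root:
  Kai plays B
  Kai plays a at [B]
→ terminal payoff (1, 8).
(Kai's choice at the node after B-e is never reached on this path, so it doesn't affect the outcome.)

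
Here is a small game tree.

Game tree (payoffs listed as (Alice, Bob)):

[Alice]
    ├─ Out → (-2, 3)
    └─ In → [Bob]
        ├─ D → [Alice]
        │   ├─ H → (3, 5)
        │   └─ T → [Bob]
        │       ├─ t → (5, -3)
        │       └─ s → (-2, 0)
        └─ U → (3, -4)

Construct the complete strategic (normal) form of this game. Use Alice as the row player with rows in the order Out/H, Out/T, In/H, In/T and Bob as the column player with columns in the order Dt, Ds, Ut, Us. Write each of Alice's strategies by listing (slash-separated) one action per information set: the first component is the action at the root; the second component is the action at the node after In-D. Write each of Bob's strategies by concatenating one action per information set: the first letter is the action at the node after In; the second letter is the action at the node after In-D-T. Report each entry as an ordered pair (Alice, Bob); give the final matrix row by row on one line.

Row Out/H: Dt→(-2,3), Ds→(-2,3), Ut→(-2,3), Us→(-2,3)
Row Out/T: Dt→(-2,3), Ds→(-2,3), Ut→(-2,3), Us→(-2,3)
Row In/H: Dt→(3,5), Ds→(3,5), Ut→(3,-4), Us→(3,-4)
Row In/T: Dt→(5,-3), Ds→(-2,0), Ut→(3,-4), Us→(3,-4)

Out/H: (-2,3) (-2,3) (-2,3) (-2,3) | Out/T: (-2,3) (-2,3) (-2,3) (-2,3) | In/H: (3,5) (3,5) (3,-4) (3,-4) | In/T: (5,-3) (-2,0) (3,-4) (3,-4)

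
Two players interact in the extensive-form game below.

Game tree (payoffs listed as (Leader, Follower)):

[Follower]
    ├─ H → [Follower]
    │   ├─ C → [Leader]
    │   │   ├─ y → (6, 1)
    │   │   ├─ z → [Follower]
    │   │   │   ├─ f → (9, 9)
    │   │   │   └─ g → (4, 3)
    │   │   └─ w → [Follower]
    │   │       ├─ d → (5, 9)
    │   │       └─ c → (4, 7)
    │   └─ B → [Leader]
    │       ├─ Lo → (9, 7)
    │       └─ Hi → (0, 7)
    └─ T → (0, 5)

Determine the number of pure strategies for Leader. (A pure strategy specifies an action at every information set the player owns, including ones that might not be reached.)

Leader owns the node after H-C with actions {y, z, w} — three choices.
Leader owns the node after H-B with actions {Lo, Hi} — two choices.
A pure strategy fixes one action at each information set independently, so the count is the product 3 × 2 = 6.
(For reference, Follower has 16 pure strategies, giving a 6×16 normal-form matrix.)

6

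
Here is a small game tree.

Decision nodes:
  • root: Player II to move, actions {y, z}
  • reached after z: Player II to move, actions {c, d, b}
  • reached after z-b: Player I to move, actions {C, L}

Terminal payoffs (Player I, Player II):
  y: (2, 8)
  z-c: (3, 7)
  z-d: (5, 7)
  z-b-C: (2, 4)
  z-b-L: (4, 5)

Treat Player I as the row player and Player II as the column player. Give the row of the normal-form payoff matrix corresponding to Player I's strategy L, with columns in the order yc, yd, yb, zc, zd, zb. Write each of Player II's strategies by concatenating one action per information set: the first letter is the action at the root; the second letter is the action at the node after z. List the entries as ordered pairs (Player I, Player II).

vs yc: Player II plays y → (2, 8)
vs yd: Player II plays y → (2, 8)
vs yb: Player II plays y → (2, 8)
vs zc: Player II plays z → Player II plays c at [z] → (3, 7)
vs zd: Player II plays z → Player II plays d at [z] → (5, 7)
vs zb: Player II plays z → Player II plays b at [z] → Player I plays L at [z-b] → (4, 5)

(2,8) (2,8) (2,8) (3,7) (5,7) (4,5)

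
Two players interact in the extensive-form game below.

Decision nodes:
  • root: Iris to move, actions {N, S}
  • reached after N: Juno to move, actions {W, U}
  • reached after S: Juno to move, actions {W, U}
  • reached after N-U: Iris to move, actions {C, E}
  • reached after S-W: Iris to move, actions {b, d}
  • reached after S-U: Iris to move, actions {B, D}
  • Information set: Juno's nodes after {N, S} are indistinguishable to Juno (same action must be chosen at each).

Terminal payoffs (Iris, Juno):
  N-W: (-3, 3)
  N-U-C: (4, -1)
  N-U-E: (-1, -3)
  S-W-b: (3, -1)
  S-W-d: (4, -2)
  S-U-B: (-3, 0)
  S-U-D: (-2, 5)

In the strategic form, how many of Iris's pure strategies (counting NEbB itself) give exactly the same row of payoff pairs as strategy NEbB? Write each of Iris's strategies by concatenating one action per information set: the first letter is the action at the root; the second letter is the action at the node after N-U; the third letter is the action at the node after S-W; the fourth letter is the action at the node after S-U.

4

Row for NEbB (columns W, U): (-3,3) (-1,-3).
Under NEbB, Iris's choice at the node after S-W and at the node after S-U can never be reached regardless of what Juno does, so varying those choices leaves every outcome unchanged.
Holding the reachable choices fixed and varying the unreachable ones freely already gives 2 × 2 = 4 equivalent strategies.
No other strategy reproduces this row, so those 4 are the full class: NEbB, NEbD, NEdB, NEdD.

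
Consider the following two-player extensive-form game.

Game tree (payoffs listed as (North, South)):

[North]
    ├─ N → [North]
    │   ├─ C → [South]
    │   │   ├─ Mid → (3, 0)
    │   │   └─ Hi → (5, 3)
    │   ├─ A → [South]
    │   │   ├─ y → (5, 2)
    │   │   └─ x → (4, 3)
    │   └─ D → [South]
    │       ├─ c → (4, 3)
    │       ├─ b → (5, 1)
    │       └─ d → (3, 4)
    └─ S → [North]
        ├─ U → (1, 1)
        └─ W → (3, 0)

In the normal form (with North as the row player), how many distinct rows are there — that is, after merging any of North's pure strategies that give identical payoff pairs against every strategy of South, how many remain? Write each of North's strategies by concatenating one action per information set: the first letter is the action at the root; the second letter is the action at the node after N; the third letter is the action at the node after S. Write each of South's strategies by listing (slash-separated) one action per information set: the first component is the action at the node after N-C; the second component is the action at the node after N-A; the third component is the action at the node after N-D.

5

North has 12 pure strategies: NCU, NCW, NAU, NAW, NDU, NDW, SCU, SCW, SAU, SAW, SDU, SDW. Columns: Mid/y/c, Mid/y/b, Mid/y/d, Mid/x/c, Mid/x/b, Mid/x/d, Hi/y/c, Hi/y/b, Hi/y/d, Hi/x/c, Hi/x/b, Hi/x/d.
{NCU, NCW} → row (3,0) (3,0) (3,0) (3,0) (3,0) (3,0) (5,3) (5,3) (5,3) (5,3) (5,3) (5,3)
{NAU, NAW} → row (5,2) (5,2) (5,2) (4,3) (4,3) (4,3) (5,2) (5,2) (5,2) (4,3) (4,3) (4,3)
{NDU, NDW} → row (4,3) (5,1) (3,4) (4,3) (5,1) (3,4) (4,3) (5,1) (3,4) (4,3) (5,1) (3,4)
{SCU, SAU, SDU} → row (1,1) (1,1) (1,1) (1,1) (1,1) (1,1) (1,1) (1,1) (1,1) (1,1) (1,1) (1,1)
{SCW, SAW, SDW} → row (3,0) (3,0) (3,0) (3,0) (3,0) (3,0) (3,0) (3,0) (3,0) (3,0) (3,0) (3,0)
That's 5 distinct rows out of 12 strategies.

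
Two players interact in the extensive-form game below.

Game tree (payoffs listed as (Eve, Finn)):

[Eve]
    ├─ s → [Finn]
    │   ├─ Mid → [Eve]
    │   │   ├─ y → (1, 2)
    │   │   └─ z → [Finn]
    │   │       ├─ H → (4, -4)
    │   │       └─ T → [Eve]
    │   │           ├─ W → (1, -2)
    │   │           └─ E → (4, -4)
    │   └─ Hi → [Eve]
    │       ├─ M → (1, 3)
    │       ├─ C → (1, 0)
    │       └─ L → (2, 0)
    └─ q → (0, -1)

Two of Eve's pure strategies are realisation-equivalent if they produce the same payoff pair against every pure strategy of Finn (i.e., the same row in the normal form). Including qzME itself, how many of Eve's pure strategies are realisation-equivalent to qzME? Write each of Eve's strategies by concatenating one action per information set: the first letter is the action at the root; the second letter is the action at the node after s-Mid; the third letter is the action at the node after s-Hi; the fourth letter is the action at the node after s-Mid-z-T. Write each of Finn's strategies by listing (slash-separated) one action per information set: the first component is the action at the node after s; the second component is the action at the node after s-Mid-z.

Row for qzME (columns Mid/H, Mid/T, Hi/H, Hi/T): (0,-1) (0,-1) (0,-1) (0,-1).
Under qzME, Eve's choice at the node after s-Mid and at the node after s-Hi and at the node after s-Mid-z-T can never be reached regardless of what Finn does, so varying those choices leaves every outcome unchanged.
Holding the reachable choices fixed and varying the unreachable ones freely already gives 2 × 3 × 2 = 12 equivalent strategies.
No other strategy reproduces this row, so those 12 are the full class: qyMW, qyME, qyCW, qyCE, qyLW, qyLE, qzMW, qzME, qzCW, qzCE, qzLW, qzLE.

12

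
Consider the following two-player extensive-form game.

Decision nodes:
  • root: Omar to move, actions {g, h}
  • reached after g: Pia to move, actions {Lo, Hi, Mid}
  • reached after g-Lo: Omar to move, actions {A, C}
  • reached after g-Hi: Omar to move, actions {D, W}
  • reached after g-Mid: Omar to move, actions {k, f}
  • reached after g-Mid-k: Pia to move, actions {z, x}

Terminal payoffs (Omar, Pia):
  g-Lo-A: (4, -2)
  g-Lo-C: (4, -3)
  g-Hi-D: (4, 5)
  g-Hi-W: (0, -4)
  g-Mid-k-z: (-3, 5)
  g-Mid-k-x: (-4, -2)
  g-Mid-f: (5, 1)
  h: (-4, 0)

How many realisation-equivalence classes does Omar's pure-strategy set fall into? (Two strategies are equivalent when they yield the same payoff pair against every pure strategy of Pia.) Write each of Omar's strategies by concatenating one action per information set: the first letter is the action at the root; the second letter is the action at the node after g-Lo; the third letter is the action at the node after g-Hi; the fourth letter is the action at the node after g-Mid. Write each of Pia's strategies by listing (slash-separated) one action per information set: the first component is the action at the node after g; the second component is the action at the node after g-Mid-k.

Omar has 16 pure strategies: gADk, gADf, gAWk, gAWf, gCDk, gCDf, gCWk, gCWf, hADk, hADf, hAWk, hAWf, hCDk, hCDf, hCWk, hCWf. Columns: Lo/z, Lo/x, Hi/z, Hi/x, Mid/z, Mid/x.
{gADk} → row (4,-2) (4,-2) (4,5) (4,5) (-3,5) (-4,-2)
{gADf} → row (4,-2) (4,-2) (4,5) (4,5) (5,1) (5,1)
{gAWk} → row (4,-2) (4,-2) (0,-4) (0,-4) (-3,5) (-4,-2)
{gAWf} → row (4,-2) (4,-2) (0,-4) (0,-4) (5,1) (5,1)
{gCDk} → row (4,-3) (4,-3) (4,5) (4,5) (-3,5) (-4,-2)
{gCDf} → row (4,-3) (4,-3) (4,5) (4,5) (5,1) (5,1)
{gCWk} → row (4,-3) (4,-3) (0,-4) (0,-4) (-3,5) (-4,-2)
{gCWf} → row (4,-3) (4,-3) (0,-4) (0,-4) (5,1) (5,1)
{hADk, hADf, hAWk, hAWf, hCDk, hCDf, hCWk, hCWf} → row (-4,0) (-4,0) (-4,0) (-4,0) (-4,0) (-4,0)
That's 9 distinct rows out of 16 strategies.

9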